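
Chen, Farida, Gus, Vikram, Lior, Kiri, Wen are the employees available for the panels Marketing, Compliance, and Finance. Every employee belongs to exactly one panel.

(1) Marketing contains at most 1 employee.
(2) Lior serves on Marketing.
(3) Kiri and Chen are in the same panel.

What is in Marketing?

From (2): Lior ∈ Marketing.
(1): Marketing already has 1, so the rest are out.

Marketing = {Lior}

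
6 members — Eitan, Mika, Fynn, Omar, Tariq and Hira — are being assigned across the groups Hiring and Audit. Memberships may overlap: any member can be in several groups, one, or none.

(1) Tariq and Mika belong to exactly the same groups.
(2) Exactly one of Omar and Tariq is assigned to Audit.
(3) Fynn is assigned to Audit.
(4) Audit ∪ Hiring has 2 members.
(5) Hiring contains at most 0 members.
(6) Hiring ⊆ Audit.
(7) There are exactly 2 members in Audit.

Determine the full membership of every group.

Hiring = {}; Audit = {Fynn, Omar}

From (3): Fynn ∈ Audit.
(5): Hiring already has 0, so the rest are out.
Suppose Eitan ∈ Audit: no assignment then satisfies all the clues, so Eitan ∉ Audit.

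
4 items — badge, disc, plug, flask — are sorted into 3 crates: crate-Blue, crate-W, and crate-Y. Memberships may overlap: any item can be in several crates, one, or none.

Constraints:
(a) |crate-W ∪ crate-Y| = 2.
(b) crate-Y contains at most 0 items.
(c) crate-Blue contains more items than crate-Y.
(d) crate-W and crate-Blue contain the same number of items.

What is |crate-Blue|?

2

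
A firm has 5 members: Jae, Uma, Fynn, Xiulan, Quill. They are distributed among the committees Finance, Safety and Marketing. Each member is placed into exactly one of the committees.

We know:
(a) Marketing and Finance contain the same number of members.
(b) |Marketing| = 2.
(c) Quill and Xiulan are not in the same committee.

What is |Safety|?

1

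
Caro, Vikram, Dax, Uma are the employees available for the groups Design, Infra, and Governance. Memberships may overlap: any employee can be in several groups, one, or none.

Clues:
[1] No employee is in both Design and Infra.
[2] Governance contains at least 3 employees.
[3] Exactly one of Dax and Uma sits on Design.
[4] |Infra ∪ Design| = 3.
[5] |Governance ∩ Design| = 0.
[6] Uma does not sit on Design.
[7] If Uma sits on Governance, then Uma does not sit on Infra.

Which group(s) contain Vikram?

Vikram: Governance, Infra

From (6): Uma ∉ Design.
(3) (exactly one): Dax ∈ Design.
(1) (disjoint): Dax ∉ Infra.
Suppose Vikram ∈ Design: no assignment then satisfies all the clues, so Vikram ∉ Design.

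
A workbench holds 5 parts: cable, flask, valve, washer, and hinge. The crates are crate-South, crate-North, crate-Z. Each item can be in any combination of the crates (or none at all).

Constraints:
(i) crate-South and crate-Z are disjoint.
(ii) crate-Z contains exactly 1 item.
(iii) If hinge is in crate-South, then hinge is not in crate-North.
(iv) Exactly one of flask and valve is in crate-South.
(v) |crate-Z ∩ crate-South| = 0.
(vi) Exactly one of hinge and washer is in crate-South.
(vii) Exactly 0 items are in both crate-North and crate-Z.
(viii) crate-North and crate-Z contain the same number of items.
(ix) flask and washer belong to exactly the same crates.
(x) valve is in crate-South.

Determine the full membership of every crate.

crate-South = {hinge, valve}; crate-North = {valve}; crate-Z = {cable}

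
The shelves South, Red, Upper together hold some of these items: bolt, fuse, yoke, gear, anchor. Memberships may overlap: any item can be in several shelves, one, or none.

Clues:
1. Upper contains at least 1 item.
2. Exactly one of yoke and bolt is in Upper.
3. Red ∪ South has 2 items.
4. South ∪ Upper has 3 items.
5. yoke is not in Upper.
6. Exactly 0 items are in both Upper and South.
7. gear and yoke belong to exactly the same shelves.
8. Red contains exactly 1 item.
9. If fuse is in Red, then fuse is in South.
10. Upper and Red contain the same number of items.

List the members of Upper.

Upper = {bolt}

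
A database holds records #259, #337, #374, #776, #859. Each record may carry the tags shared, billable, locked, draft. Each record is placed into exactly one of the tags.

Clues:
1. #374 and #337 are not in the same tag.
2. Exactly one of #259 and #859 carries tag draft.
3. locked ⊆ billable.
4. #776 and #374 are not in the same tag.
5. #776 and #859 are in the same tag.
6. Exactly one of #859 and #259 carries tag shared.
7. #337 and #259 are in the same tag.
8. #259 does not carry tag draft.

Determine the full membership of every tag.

From (8): #259 ∉ draft.
(2) (exactly one): #859 ∈ draft.
(5): #776 matches #859: #776 ∉ shared.
(5): #776 matches #859: #776 ∉ billable.
(5): #776 matches #859: #776 ∉ locked.
(5): #776 matches #859: #776 ∈ draft.
(6) (exactly one): #259 ∈ shared.
(7): #337 matches #259: #337 ∈ shared.
(1): #374 ∉ shared.
(4): #374 ∉ draft.
Suppose #374 ∉ billable: no assignment then satisfies all the clues, so #374 ∈ billable.

shared = {#259, #337}; billable = {#374}; locked = {}; draft = {#776, #859}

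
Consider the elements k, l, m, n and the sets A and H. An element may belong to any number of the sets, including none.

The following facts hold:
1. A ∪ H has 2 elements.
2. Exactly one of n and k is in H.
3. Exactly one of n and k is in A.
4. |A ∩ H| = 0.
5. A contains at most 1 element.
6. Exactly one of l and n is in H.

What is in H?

H = {n}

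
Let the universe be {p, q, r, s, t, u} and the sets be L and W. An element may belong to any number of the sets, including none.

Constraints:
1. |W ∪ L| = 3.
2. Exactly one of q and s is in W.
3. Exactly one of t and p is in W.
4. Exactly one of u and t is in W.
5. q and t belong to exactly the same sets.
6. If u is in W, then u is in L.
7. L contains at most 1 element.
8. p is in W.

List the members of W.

W = {p, s, u}

From (8): p ∈ W.
(3) (exactly one): t ∉ W.
(4) (exactly one): u ∈ W.
(5): q matches t: q ∉ W.
(6): u ∈ L.
(7): L already has 1, so the rest are out.
(2) (exactly one): s ∈ W.
Suppose r ∈ W: no assignment then satisfies all the clues, so r ∉ W.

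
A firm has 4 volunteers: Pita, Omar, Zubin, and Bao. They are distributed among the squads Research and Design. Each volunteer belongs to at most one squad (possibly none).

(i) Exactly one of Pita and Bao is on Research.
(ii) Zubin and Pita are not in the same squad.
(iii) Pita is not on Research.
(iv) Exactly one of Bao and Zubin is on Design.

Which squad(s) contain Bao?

Bao: Research

From (iii): Pita ∉ Research.
(i) (exactly one): Bao ∈ Research.
(iv) (exactly one): Zubin ∈ Design.
(ii): Pita ∉ Design.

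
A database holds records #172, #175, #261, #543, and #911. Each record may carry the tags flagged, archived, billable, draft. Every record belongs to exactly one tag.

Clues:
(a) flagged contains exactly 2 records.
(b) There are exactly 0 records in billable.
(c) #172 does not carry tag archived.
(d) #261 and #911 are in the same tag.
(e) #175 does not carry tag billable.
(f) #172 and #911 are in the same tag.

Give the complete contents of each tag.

flagged = {#175, #543}; archived = {}; billable = {}; draft = {#172, #261, #911}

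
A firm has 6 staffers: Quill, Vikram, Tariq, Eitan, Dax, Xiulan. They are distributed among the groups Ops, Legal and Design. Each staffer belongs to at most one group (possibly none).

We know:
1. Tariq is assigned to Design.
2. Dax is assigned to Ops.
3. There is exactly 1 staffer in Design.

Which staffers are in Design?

Design = {Tariq}

From (1): Tariq ∈ Design.
From (2): Dax ∈ Ops.
(3): Design already has 1, so the rest are out.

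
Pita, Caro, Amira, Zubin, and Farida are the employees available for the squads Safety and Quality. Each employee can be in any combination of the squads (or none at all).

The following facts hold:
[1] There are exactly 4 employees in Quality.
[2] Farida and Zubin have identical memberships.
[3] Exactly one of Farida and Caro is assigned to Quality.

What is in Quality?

Quality = {Amira, Farida, Pita, Zubin}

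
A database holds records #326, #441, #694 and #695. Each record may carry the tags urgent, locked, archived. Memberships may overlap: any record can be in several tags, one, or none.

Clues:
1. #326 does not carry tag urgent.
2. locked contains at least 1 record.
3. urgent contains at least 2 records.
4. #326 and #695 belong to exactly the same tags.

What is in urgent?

From (1): #326 ∉ urgent.
(4): #695 matches #326: #695 ∉ urgent.
(3): only 2 candidates remain for urgent, so all are in.

urgent = {#441, #694}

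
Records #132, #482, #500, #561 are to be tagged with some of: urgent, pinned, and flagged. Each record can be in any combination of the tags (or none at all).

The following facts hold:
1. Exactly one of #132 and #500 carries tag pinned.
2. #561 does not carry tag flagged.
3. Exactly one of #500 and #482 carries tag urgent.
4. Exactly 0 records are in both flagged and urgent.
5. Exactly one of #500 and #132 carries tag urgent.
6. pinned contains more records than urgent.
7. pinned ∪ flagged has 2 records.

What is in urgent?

urgent = {#500}

From (2): #561 ∉ flagged.
Suppose #132 ∈ urgent: no assignment then satisfies all the clues, so #132 ∉ urgent.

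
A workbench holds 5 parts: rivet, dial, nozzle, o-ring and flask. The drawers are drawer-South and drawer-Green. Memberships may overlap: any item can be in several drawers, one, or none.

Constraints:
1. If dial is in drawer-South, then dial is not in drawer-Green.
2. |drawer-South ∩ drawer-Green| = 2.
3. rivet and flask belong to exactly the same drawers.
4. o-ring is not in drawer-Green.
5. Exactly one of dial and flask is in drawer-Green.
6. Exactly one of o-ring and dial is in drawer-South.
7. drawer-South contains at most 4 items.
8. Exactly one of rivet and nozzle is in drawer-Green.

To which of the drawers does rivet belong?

rivet: drawer-Green, drawer-South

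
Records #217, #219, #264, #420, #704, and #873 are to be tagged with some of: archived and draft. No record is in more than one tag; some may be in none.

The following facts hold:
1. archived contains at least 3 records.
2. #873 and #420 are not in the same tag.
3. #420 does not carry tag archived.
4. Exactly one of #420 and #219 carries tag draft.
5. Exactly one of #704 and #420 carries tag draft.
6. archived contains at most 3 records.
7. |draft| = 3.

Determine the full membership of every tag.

From (3): #420 ∉ archived.
Suppose #217 ∈ archived: no assignment then satisfies all the clues, so #217 ∉ archived.

archived = {#219, #704, #873}; draft = {#217, #264, #420}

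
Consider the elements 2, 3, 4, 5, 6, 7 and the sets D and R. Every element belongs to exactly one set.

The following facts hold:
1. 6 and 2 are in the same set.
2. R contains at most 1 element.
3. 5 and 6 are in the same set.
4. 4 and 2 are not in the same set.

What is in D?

D = {2, 3, 5, 6, 7}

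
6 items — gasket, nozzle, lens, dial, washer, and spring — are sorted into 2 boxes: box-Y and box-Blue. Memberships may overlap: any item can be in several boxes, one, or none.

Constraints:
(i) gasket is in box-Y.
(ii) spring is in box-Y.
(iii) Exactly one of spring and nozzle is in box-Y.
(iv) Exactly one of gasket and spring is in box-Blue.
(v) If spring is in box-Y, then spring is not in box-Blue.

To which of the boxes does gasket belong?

From (i): gasket ∈ box-Y.
From (ii): spring ∈ box-Y.
(iii) (exactly one): nozzle ∉ box-Y.
(v): spring ∉ box-Blue.
(iv) (exactly one): gasket ∈ box-Blue.

gasket: box-Blue, box-Y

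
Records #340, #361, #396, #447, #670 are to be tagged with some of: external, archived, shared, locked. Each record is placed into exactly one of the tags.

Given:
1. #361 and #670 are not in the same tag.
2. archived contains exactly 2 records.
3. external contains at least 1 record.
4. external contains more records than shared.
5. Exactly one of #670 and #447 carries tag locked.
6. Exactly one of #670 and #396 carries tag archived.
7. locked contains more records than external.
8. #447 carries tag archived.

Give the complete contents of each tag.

external = {#361}; archived = {#396, #447}; shared = {}; locked = {#340, #670}

From (8): #447 ∈ archived.
(5) (exactly one): #670 ∈ locked.
(6) (exactly one): #396 ∈ archived.
(1): #361 ∉ locked.
(2): archived already has 2, so the rest are out.
Suppose #340 ∈ external: no assignment then satisfies all the clues, so #340 ∉ external.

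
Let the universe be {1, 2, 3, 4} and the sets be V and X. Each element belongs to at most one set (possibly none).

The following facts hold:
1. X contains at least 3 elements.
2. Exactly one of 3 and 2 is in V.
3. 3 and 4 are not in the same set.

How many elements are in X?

3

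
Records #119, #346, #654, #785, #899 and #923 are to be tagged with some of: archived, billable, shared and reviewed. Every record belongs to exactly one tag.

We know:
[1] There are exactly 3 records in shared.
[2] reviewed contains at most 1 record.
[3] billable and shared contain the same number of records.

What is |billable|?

3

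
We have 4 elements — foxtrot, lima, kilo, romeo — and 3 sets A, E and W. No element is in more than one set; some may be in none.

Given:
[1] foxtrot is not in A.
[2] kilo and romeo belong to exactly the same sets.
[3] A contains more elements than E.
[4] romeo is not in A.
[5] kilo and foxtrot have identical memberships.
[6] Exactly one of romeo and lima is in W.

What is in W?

W = {foxtrot, kilo, romeo}

From (1): foxtrot ∉ A.
From (4): romeo ∉ A.
(2): kilo matches romeo: kilo ∉ A.
Suppose foxtrot ∉ W: no assignment then satisfies all the clues, so foxtrot ∈ W.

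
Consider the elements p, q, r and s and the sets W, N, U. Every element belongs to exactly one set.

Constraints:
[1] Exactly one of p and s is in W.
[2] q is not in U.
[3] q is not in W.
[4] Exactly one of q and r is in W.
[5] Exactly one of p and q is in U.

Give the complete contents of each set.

From (2): q ∉ U.
From (3): q ∉ W.
(4) (exactly one): r ∈ W.
(5) (exactly one): p ∈ U.
Only one set left: q ∈ N.
(1) (exactly one): s ∈ W.

W = {r, s}; N = {q}; U = {p}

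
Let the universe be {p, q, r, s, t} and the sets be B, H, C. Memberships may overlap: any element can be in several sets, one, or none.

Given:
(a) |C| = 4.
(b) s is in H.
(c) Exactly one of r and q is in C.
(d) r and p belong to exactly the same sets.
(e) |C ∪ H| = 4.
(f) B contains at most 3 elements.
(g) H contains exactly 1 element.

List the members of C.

C = {p, r, s, t}

From (b): s ∈ H.
(g): H already has 1, so the rest are out.
Suppose p ∉ C: no assignment then satisfies all the clues, so p ∈ C.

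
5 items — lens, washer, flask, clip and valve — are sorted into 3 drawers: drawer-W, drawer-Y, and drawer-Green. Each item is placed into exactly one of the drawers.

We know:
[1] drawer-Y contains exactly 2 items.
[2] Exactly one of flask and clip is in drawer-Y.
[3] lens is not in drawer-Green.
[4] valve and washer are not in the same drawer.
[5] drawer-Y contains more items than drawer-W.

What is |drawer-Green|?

2

From (3): lens ∉ drawer-Green.
Suppose flask ∈ drawer-W: no assignment then satisfies all the clues, so flask ∉ drawer-W.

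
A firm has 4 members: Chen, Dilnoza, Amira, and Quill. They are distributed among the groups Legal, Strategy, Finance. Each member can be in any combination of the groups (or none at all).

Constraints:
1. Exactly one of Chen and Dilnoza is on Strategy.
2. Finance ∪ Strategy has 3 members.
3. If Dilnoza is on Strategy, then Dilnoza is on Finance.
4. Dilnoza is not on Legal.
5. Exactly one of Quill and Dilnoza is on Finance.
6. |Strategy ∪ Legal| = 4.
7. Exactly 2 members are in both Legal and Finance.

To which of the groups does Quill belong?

From (4): Dilnoza ∉ Legal.
Suppose Quill ∉ Legal: no assignment then satisfies all the clues, so Quill ∈ Legal.

Quill: Legal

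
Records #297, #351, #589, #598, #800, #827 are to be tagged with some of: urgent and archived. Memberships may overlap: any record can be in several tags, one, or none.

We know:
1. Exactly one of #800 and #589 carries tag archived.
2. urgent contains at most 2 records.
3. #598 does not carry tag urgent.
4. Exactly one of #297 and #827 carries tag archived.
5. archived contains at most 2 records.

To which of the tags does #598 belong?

From (3): #598 ∉ urgent.
Suppose #598 ∈ archived: no assignment then satisfies all the clues, so #598 ∉ archived.

#598: none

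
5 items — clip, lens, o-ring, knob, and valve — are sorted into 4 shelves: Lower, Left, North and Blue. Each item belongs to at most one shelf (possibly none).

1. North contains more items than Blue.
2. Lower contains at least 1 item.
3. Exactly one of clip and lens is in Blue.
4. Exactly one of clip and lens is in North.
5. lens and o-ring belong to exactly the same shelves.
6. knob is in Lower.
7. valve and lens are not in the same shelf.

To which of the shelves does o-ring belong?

o-ring: North

From (6): knob ∈ Lower.
Suppose o-ring ∈ Lower: no assignment then satisfies all the clues, so o-ring ∉ Lower.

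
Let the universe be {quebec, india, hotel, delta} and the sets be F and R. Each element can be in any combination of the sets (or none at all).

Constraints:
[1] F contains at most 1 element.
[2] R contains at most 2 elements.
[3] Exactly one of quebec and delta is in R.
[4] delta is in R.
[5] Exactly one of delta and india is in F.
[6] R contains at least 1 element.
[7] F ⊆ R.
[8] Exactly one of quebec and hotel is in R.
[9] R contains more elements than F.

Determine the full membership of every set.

F = {delta}; R = {delta, hotel}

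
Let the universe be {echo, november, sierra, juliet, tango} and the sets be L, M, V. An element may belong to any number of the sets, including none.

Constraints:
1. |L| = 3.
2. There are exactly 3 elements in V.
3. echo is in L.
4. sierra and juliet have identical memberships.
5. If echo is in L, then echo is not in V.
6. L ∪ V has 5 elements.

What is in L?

L = {echo, november, tango}

From (3): echo ∈ L.
(5): echo ∉ V.
Suppose november ∉ L: no assignment then satisfies all the clues, so november ∈ L.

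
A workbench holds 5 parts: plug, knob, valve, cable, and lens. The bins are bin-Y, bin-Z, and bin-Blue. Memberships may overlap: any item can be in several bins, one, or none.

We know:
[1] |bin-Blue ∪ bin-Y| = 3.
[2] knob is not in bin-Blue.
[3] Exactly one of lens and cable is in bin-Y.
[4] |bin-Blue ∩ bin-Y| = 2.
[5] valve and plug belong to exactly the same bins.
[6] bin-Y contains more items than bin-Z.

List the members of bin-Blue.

bin-Blue = {plug, valve}

From (2): knob ∉ bin-Blue.
Suppose plug ∉ bin-Blue: no assignment then satisfies all the clues, so plug ∈ bin-Blue.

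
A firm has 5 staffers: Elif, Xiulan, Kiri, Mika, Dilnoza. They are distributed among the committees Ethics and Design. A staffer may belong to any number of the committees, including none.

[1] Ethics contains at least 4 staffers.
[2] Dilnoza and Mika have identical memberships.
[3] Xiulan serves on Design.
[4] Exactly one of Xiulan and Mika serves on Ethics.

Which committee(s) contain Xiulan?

From (3): Xiulan ∈ Design.
Suppose Xiulan ∈ Ethics: no assignment then satisfies all the clues, so Xiulan ∉ Ethics.

Xiulan: Design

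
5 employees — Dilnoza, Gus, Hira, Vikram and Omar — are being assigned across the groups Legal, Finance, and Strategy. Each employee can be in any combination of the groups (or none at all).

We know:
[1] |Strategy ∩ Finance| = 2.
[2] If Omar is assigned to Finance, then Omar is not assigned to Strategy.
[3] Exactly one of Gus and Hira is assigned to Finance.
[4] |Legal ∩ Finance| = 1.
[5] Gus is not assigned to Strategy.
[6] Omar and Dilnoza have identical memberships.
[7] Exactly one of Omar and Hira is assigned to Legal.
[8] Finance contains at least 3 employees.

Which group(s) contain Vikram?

Vikram: Finance, Strategy

From (5): Gus ∉ Strategy.
Suppose Vikram ∈ Legal: no assignment then satisfies all the clues, so Vikram ∉ Legal.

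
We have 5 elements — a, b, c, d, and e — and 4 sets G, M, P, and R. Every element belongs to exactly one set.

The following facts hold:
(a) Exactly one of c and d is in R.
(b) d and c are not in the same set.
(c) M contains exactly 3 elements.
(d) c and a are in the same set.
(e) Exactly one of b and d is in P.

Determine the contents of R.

R = {d}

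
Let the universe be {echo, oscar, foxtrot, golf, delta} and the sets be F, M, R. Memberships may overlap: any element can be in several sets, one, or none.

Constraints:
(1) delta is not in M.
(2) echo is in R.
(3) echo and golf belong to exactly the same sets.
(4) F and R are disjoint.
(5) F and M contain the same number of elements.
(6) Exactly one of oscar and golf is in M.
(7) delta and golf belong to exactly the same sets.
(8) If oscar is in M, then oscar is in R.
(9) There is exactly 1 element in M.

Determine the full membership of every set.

F = {foxtrot}; M = {oscar}; R = {delta, echo, golf, oscar}

From (1): delta ∉ M.
From (2): echo ∈ R.
(3): golf matches echo: golf ∈ R.
(4) (disjoint): echo ∉ F.
(4) (disjoint): golf ∉ F.
(7): delta matches golf: delta ∉ F.
(7): golf matches delta: golf ∉ M.
(7): delta matches golf: delta ∈ R.
(3): echo matches golf: echo ∉ M.
(6) (exactly one): oscar ∈ M.
(8): oscar ∈ R.
Suppose foxtrot ∉ F: no assignment then satisfies all the clues, so foxtrot ∈ F.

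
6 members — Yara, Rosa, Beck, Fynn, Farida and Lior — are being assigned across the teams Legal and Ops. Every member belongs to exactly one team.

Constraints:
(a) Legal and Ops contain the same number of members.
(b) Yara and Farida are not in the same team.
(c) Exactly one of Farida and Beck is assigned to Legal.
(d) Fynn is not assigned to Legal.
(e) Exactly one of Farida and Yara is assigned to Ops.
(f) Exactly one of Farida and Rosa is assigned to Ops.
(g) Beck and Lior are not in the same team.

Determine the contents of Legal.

Legal = {Beck, Rosa, Yara}

From (d): Fynn ∉ Legal.
Only one team left: Fynn ∈ Ops.
Suppose Yara ∉ Legal: no assignment then satisfies all the clues, so Yara ∈ Legal.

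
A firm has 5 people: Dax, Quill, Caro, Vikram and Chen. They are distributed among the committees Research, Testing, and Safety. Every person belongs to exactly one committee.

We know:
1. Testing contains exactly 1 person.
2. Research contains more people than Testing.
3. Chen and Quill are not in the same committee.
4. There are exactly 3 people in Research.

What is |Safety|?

1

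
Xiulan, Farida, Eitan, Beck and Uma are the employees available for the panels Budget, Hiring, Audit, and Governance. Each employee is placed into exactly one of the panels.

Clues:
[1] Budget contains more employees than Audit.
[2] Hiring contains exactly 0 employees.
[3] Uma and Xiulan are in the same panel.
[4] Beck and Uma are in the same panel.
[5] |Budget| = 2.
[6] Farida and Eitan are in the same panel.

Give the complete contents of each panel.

Budget = {Eitan, Farida}; Hiring = {}; Audit = {}; Governance = {Beck, Uma, Xiulan}

(2): Hiring already has 0, so the rest are out.
Suppose Xiulan ∈ Budget: no assignment then satisfies all the clues, so Xiulan ∉ Budget.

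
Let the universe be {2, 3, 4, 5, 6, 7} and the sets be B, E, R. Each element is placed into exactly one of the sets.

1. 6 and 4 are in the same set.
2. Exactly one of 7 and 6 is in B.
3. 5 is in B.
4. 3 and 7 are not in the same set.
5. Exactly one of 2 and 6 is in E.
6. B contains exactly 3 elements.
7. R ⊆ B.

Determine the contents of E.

E = {3, 4, 6}

From (3): 5 ∈ B.
Suppose 2 ∈ E: no assignment then satisfies all the clues, so 2 ∉ E.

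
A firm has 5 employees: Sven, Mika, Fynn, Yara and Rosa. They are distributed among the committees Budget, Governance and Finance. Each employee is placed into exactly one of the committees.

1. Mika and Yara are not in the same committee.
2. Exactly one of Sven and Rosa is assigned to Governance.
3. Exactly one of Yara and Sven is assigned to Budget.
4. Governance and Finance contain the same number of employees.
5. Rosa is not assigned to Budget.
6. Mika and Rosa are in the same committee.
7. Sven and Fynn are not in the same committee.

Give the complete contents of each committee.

Budget = {Sven}; Governance = {Mika, Rosa}; Finance = {Fynn, Yara}

From (5): Rosa ∉ Budget.
(6): Mika matches Rosa: Mika ∉ Budget.
Suppose Sven ∉ Budget: no assignment then satisfies all the clues, so Sven ∈ Budget.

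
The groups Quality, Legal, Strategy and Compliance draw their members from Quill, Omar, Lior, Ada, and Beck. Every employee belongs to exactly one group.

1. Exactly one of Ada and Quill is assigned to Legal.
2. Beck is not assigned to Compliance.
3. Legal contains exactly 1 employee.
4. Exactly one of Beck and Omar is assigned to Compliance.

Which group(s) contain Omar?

From (2): Beck ∉ Compliance.
(4) (exactly one): Omar ∈ Compliance.

Omar: Compliance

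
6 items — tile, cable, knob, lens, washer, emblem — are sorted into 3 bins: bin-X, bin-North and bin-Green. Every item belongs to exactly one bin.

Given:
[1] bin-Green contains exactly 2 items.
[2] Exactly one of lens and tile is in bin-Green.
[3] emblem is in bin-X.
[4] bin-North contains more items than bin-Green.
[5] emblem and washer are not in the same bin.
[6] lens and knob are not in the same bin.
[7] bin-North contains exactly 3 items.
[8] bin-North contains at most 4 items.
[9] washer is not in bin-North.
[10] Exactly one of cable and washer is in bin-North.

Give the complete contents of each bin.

bin-X = {emblem}; bin-North = {cable, knob, tile}; bin-Green = {lens, washer}

From (3): emblem ∈ bin-X.
From (9): washer ∉ bin-North.
(5): washer ∉ bin-X.
(10) (exactly one): cable ∈ bin-North.
Only one bin left: washer ∈ bin-Green.
Suppose tile ∈ bin-X: no assignment then satisfies all the clues, so tile ∉ bin-X.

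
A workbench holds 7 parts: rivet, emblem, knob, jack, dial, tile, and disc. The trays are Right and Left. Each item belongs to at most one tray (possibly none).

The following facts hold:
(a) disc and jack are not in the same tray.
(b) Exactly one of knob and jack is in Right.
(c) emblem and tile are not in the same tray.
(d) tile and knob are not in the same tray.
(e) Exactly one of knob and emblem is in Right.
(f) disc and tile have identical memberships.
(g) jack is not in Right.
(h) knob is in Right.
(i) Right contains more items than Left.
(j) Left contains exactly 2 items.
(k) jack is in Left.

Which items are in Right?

Right = {dial, knob, rivet}

From (g): jack ∉ Right.
From (h): knob ∈ Right.
From (k): jack ∈ Left.
(a): disc ∉ Left.
(d): tile ∉ Right.
(e) (exactly one): emblem ∉ Right.
(f): disc matches tile: disc ∉ Right.
(f): tile matches disc: tile ∉ Left.
Suppose rivet ∉ Right: no assignment then satisfies all the clues, so rivet ∈ Right.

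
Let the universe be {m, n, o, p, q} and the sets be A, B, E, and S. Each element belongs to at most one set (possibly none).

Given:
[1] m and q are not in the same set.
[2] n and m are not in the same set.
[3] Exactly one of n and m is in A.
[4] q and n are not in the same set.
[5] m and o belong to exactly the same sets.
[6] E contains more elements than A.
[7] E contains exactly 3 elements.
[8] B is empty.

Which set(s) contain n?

n: A

(8): B already has 0, so the rest are out.
Suppose n ∉ A: no assignment then satisfies all the clues, so n ∈ A.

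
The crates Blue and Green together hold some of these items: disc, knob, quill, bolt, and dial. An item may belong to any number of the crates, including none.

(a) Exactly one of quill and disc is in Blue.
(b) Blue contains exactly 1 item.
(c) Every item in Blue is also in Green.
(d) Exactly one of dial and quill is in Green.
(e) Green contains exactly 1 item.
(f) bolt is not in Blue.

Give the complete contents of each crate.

Blue = {quill}; Green = {quill}

From (f): bolt ∉ Blue.
Suppose disc ∈ Blue: no assignment then satisfies all the clues, so disc ∉ Blue.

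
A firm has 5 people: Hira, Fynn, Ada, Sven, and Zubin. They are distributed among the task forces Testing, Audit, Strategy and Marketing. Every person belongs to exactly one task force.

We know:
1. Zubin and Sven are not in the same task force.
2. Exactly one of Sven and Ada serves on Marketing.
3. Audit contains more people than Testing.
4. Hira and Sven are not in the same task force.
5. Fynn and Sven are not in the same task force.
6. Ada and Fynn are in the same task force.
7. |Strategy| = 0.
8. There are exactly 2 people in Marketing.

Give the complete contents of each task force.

Testing = {Sven}; Audit = {Hira, Zubin}; Strategy = {}; Marketing = {Ada, Fynn}

(7): Strategy already has 0, so the rest are out.
Suppose Hira ∈ Testing: no assignment then satisfies all the clues, so Hira ∉ Testing.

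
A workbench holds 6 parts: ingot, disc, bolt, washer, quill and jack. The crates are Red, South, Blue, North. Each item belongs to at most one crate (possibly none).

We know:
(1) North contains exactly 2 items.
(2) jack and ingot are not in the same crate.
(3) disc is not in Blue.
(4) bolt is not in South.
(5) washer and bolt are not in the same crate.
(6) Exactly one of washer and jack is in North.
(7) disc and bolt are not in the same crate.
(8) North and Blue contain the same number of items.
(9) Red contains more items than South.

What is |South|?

From (3): disc ∉ Blue.
From (4): bolt ∉ South.
Suppose ingot ∈ South: no assignment then satisfies all the clues, so ingot ∉ South.

0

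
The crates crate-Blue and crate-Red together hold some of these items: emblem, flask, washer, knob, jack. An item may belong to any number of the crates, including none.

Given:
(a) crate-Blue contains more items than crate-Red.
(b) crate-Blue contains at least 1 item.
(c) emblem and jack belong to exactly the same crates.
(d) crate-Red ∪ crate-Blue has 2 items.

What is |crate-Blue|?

2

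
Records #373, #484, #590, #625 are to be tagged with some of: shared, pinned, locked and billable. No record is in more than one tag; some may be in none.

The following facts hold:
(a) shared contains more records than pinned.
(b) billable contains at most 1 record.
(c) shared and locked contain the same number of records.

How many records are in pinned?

0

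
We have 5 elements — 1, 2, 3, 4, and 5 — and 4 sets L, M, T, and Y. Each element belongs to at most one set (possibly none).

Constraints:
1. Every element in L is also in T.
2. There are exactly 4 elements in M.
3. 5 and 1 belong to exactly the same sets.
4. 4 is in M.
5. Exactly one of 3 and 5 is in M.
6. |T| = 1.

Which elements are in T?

T = {3}

From (4): 4 ∈ M.
Suppose 1 ∈ T: no assignment then satisfies all the clues, so 1 ∉ T.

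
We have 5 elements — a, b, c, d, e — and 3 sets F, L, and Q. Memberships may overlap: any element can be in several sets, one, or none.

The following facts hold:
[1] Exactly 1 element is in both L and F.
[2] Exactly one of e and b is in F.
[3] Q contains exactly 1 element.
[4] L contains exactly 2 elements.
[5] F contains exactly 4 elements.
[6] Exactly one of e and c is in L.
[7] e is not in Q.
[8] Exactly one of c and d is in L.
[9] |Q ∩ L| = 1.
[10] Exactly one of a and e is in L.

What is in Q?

Q = {d}

From (7): e ∉ Q.
Suppose a ∈ Q: no assignment then satisfies all the clues, so a ∉ Q.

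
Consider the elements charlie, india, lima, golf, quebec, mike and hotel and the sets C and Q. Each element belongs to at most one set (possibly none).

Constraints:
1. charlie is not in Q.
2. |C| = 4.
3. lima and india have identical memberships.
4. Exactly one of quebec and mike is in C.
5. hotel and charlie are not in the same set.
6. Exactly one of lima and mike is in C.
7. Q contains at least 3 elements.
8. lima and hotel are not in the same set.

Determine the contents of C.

C = {charlie, india, lima, quebec}

From (1): charlie ∉ Q.
Suppose charlie ∉ C: no assignment then satisfies all the clues, so charlie ∈ C.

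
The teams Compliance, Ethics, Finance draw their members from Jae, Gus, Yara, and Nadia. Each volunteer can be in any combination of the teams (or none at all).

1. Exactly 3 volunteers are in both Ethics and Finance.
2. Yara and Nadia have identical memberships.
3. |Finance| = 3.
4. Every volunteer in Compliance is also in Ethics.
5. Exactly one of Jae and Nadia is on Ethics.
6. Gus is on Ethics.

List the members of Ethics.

Ethics = {Gus, Nadia, Yara}

From (6): Gus ∈ Ethics.
Suppose Jae ∈ Ethics: no assignment then satisfies all the clues, so Jae ∉ Ethics.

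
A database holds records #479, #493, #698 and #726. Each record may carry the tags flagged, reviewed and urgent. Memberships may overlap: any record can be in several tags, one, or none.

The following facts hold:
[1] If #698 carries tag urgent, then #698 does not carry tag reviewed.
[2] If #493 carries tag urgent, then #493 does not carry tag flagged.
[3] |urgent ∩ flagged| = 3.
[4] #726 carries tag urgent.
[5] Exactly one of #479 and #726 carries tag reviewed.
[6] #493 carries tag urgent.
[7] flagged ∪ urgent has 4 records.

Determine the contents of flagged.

flagged = {#479, #698, #726}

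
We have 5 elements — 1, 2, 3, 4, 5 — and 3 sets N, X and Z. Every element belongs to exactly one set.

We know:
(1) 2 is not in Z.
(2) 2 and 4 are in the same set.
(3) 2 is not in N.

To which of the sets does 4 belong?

4: X

From (1): 2 ∉ Z.
From (3): 2 ∉ N.
(2): 4 matches 2: 4 ∉ N.
(2): 4 matches 2: 4 ∉ Z.
Only one set left: 2 ∈ X.
Only one set left: 4 ∈ X.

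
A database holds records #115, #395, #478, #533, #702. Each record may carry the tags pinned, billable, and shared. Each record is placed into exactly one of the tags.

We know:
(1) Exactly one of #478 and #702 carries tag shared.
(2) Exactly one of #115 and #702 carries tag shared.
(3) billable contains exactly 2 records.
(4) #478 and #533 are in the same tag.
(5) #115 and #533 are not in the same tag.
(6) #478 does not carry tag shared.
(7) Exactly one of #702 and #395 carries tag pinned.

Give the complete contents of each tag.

pinned = {#115, #395}; billable = {#478, #533}; shared = {#702}

From (6): #478 ∉ shared.
(1) (exactly one): #702 ∈ shared.
(2) (exactly one): #115 ∉ shared.
(4): #533 matches #478: #533 ∉ shared.
(7) (exactly one): #395 ∈ pinned.
Suppose #115 ∉ pinned: no assignment then satisfies all the clues, so #115 ∈ pinned.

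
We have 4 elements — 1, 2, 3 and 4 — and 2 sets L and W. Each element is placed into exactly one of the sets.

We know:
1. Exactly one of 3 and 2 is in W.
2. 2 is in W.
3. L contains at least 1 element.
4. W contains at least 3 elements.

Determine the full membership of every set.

From (2): 2 ∈ W.
(1) (exactly one): 3 ∉ W.
(4): only 3 candidates remain for W, so all are in.
Only one set left: 3 ∈ L.

L = {3}; W = {1, 2, 4}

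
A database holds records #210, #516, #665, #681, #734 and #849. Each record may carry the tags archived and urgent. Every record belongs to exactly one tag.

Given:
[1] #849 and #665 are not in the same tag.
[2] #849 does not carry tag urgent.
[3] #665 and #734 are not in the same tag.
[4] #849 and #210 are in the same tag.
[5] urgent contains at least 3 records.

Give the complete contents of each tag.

archived = {#210, #734, #849}; urgent = {#516, #665, #681}

From (2): #849 ∉ urgent.
(4): #210 matches #849: #210 ∉ urgent.
Only one tag left: #210 ∈ archived.
Only one tag left: #849 ∈ archived.
(1): #665 ∉ archived.
Only one tag left: #665 ∈ urgent.
(3): #734 ∉ urgent.
(5): only 3 candidates remain for urgent, so all are in.
Only one tag left: #734 ∈ archived.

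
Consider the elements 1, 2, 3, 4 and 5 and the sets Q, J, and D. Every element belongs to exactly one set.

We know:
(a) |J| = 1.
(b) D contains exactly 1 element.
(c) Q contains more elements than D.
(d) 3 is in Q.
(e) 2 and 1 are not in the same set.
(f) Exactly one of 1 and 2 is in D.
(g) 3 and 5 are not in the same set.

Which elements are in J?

J = {5}

From (d): 3 ∈ Q.
(g): 5 ∉ Q.
Suppose 1 ∈ J: no assignment then satisfies all the clues, so 1 ∉ J.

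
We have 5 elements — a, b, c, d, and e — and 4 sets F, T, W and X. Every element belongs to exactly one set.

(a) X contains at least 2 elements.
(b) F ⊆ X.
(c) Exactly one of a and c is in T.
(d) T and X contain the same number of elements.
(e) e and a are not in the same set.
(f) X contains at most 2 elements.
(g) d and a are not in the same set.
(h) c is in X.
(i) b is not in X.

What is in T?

From (h): c ∈ X.
From (i): b ∉ X.
(b) contrapositive: b ∉ F.
(c) (exactly one): a ∈ T.
(e): e ∉ T.
(g): d ∉ T.
Suppose b ∉ T: no assignment then satisfies all the clues, so b ∈ T.

T = {a, b}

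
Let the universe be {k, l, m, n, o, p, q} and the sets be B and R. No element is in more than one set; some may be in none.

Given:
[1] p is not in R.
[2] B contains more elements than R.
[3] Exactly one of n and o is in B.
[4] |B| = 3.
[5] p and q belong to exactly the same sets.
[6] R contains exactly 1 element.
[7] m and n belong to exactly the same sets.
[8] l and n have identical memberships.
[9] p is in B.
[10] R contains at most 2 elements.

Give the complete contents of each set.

B = {o, p, q}; R = {k}

From (1): p ∉ R.
From (9): p ∈ B.
(5): q matches p: q ∈ B.
Suppose k ∈ B: no assignment then satisfies all the clues, so k ∉ B.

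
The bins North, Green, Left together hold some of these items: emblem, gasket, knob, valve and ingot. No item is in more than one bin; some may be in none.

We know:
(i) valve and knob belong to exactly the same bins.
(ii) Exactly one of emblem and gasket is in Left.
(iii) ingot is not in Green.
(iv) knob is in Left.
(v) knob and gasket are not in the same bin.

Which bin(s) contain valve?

valve: Left

From (iii): ingot ∉ Green.
From (iv): knob ∈ Left.
(i): valve matches knob: valve ∉ North.
(i): valve matches knob: valve ∉ Green.
(i): valve matches knob: valve ∈ Left.
(v): gasket ∉ Left.
(ii) (exactly one): emblem ∈ Left.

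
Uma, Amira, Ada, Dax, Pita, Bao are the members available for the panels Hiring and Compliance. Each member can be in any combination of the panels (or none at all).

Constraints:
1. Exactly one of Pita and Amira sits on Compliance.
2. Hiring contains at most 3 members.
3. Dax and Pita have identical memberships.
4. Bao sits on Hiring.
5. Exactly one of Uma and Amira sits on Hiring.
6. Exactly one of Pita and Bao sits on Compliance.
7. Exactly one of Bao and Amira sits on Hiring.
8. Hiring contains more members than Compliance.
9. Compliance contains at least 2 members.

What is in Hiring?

Hiring = {Ada, Bao, Uma}

From (4): Bao ∈ Hiring.
(7) (exactly one): Amira ∉ Hiring.
(5) (exactly one): Uma ∈ Hiring.
Suppose Ada ∉ Hiring: no assignment then satisfies all the clues, so Ada ∈ Hiring.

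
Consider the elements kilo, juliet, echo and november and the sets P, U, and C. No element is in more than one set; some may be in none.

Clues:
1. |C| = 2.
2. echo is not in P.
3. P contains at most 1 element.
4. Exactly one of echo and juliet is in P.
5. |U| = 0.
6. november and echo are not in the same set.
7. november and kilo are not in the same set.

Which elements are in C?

C = {echo, kilo}

From (2): echo ∉ P.
(4) (exactly one): juliet ∈ P.
(5): U already has 0, so the rest are out.
(3): P already has 1, so the rest are out.
Suppose kilo ∉ C: no assignment then satisfies all the clues, so kilo ∈ C.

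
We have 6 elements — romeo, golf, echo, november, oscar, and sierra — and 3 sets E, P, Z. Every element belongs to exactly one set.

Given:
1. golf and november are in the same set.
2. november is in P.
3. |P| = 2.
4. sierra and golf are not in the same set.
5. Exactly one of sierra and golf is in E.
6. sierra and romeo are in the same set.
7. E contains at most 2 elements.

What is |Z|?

2

From (2): november ∈ P.
(1): golf matches november: golf ∉ E.
(1): golf matches november: golf ∈ P.
(3): P already has 2, so the rest are out.
(5) (exactly one): sierra ∈ E.
(6): romeo matches sierra: romeo ∈ E.
(7): E already has 2, so the rest are out.
Only one set left: echo ∈ Z.
Only one set left: oscar ∈ Z.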